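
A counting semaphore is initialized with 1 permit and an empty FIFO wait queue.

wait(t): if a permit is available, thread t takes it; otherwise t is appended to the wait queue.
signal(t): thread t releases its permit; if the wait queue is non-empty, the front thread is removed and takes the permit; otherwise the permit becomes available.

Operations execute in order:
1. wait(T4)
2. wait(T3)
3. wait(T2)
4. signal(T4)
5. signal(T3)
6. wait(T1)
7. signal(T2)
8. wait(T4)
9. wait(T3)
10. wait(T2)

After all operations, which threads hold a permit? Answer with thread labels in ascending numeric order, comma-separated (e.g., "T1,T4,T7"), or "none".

Answer: T1

Derivation:
Step 1: wait(T4) -> count=0 queue=[] holders={T4}
Step 2: wait(T3) -> count=0 queue=[T3] holders={T4}
Step 3: wait(T2) -> count=0 queue=[T3,T2] holders={T4}
Step 4: signal(T4) -> count=0 queue=[T2] holders={T3}
Step 5: signal(T3) -> count=0 queue=[] holders={T2}
Step 6: wait(T1) -> count=0 queue=[T1] holders={T2}
Step 7: signal(T2) -> count=0 queue=[] holders={T1}
Step 8: wait(T4) -> count=0 queue=[T4] holders={T1}
Step 9: wait(T3) -> count=0 queue=[T4,T3] holders={T1}
Step 10: wait(T2) -> count=0 queue=[T4,T3,T2] holders={T1}
Final holders: T1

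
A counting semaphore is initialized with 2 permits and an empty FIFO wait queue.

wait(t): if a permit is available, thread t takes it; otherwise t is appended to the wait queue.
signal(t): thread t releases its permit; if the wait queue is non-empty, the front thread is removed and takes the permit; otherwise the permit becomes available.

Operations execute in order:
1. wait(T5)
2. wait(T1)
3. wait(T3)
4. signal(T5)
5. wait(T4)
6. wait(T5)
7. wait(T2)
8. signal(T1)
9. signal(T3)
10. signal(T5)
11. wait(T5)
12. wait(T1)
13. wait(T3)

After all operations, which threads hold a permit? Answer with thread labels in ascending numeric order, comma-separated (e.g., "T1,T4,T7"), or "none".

Step 1: wait(T5) -> count=1 queue=[] holders={T5}
Step 2: wait(T1) -> count=0 queue=[] holders={T1,T5}
Step 3: wait(T3) -> count=0 queue=[T3] holders={T1,T5}
Step 4: signal(T5) -> count=0 queue=[] holders={T1,T3}
Step 5: wait(T4) -> count=0 queue=[T4] holders={T1,T3}
Step 6: wait(T5) -> count=0 queue=[T4,T5] holders={T1,T3}
Step 7: wait(T2) -> count=0 queue=[T4,T5,T2] holders={T1,T3}
Step 8: signal(T1) -> count=0 queue=[T5,T2] holders={T3,T4}
Step 9: signal(T3) -> count=0 queue=[T2] holders={T4,T5}
Step 10: signal(T5) -> count=0 queue=[] holders={T2,T4}
Step 11: wait(T5) -> count=0 queue=[T5] holders={T2,T4}
Step 12: wait(T1) -> count=0 queue=[T5,T1] holders={T2,T4}
Step 13: wait(T3) -> count=0 queue=[T5,T1,T3] holders={T2,T4}
Final holders: T2,T4

Answer: T2,T4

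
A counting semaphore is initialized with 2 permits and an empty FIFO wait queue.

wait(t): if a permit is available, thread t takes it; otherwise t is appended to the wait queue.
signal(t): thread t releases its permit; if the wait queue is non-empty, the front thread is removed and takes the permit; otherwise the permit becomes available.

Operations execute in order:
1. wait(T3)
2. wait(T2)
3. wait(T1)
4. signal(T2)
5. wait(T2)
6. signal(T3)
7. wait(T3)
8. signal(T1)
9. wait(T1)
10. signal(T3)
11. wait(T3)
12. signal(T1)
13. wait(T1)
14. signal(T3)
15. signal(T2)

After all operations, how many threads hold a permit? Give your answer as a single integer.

Step 1: wait(T3) -> count=1 queue=[] holders={T3}
Step 2: wait(T2) -> count=0 queue=[] holders={T2,T3}
Step 3: wait(T1) -> count=0 queue=[T1] holders={T2,T3}
Step 4: signal(T2) -> count=0 queue=[] holders={T1,T3}
Step 5: wait(T2) -> count=0 queue=[T2] holders={T1,T3}
Step 6: signal(T3) -> count=0 queue=[] holders={T1,T2}
Step 7: wait(T3) -> count=0 queue=[T3] holders={T1,T2}
Step 8: signal(T1) -> count=0 queue=[] holders={T2,T3}
Step 9: wait(T1) -> count=0 queue=[T1] holders={T2,T3}
Step 10: signal(T3) -> count=0 queue=[] holders={T1,T2}
Step 11: wait(T3) -> count=0 queue=[T3] holders={T1,T2}
Step 12: signal(T1) -> count=0 queue=[] holders={T2,T3}
Step 13: wait(T1) -> count=0 queue=[T1] holders={T2,T3}
Step 14: signal(T3) -> count=0 queue=[] holders={T1,T2}
Step 15: signal(T2) -> count=1 queue=[] holders={T1}
Final holders: {T1} -> 1 thread(s)

Answer: 1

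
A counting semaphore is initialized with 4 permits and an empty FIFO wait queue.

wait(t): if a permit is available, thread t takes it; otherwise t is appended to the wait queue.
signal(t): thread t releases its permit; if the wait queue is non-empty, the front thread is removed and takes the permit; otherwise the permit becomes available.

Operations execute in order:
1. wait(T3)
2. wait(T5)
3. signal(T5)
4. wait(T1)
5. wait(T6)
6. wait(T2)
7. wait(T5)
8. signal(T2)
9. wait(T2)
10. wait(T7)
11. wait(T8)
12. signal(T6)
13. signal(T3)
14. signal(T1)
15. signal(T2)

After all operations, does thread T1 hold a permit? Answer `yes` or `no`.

Answer: no

Derivation:
Step 1: wait(T3) -> count=3 queue=[] holders={T3}
Step 2: wait(T5) -> count=2 queue=[] holders={T3,T5}
Step 3: signal(T5) -> count=3 queue=[] holders={T3}
Step 4: wait(T1) -> count=2 queue=[] holders={T1,T3}
Step 5: wait(T6) -> count=1 queue=[] holders={T1,T3,T6}
Step 6: wait(T2) -> count=0 queue=[] holders={T1,T2,T3,T6}
Step 7: wait(T5) -> count=0 queue=[T5] holders={T1,T2,T3,T6}
Step 8: signal(T2) -> count=0 queue=[] holders={T1,T3,T5,T6}
Step 9: wait(T2) -> count=0 queue=[T2] holders={T1,T3,T5,T6}
Step 10: wait(T7) -> count=0 queue=[T2,T7] holders={T1,T3,T5,T6}
Step 11: wait(T8) -> count=0 queue=[T2,T7,T8] holders={T1,T3,T5,T6}
Step 12: signal(T6) -> count=0 queue=[T7,T8] holders={T1,T2,T3,T5}
Step 13: signal(T3) -> count=0 queue=[T8] holders={T1,T2,T5,T7}
Step 14: signal(T1) -> count=0 queue=[] holders={T2,T5,T7,T8}
Step 15: signal(T2) -> count=1 queue=[] holders={T5,T7,T8}
Final holders: {T5,T7,T8} -> T1 not in holders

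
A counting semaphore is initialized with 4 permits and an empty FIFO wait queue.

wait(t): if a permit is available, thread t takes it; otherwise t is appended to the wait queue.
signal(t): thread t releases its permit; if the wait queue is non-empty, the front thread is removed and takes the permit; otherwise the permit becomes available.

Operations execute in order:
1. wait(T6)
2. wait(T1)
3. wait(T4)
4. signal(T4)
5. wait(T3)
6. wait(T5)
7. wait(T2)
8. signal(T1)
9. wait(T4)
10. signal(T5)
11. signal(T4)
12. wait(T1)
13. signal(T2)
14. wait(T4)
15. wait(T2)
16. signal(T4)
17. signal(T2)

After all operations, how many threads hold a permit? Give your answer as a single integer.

Answer: 3

Derivation:
Step 1: wait(T6) -> count=3 queue=[] holders={T6}
Step 2: wait(T1) -> count=2 queue=[] holders={T1,T6}
Step 3: wait(T4) -> count=1 queue=[] holders={T1,T4,T6}
Step 4: signal(T4) -> count=2 queue=[] holders={T1,T6}
Step 5: wait(T3) -> count=1 queue=[] holders={T1,T3,T6}
Step 6: wait(T5) -> count=0 queue=[] holders={T1,T3,T5,T6}
Step 7: wait(T2) -> count=0 queue=[T2] holders={T1,T3,T5,T6}
Step 8: signal(T1) -> count=0 queue=[] holders={T2,T3,T5,T6}
Step 9: wait(T4) -> count=0 queue=[T4] holders={T2,T3,T5,T6}
Step 10: signal(T5) -> count=0 queue=[] holders={T2,T3,T4,T6}
Step 11: signal(T4) -> count=1 queue=[] holders={T2,T3,T6}
Step 12: wait(T1) -> count=0 queue=[] holders={T1,T2,T3,T6}
Step 13: signal(T2) -> count=1 queue=[] holders={T1,T3,T6}
Step 14: wait(T4) -> count=0 queue=[] holders={T1,T3,T4,T6}
Step 15: wait(T2) -> count=0 queue=[T2] holders={T1,T3,T4,T6}
Step 16: signal(T4) -> count=0 queue=[] holders={T1,T2,T3,T6}
Step 17: signal(T2) -> count=1 queue=[] holders={T1,T3,T6}
Final holders: {T1,T3,T6} -> 3 thread(s)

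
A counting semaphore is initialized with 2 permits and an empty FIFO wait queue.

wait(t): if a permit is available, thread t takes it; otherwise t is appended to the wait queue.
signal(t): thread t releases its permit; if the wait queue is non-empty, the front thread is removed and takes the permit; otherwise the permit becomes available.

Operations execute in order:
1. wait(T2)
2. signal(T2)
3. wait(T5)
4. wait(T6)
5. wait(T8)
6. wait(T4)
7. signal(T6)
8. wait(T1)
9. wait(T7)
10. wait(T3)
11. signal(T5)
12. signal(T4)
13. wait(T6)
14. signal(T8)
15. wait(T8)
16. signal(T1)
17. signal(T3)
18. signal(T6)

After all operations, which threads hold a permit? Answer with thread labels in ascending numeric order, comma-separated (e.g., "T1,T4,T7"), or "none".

Step 1: wait(T2) -> count=1 queue=[] holders={T2}
Step 2: signal(T2) -> count=2 queue=[] holders={none}
Step 3: wait(T5) -> count=1 queue=[] holders={T5}
Step 4: wait(T6) -> count=0 queue=[] holders={T5,T6}
Step 5: wait(T8) -> count=0 queue=[T8] holders={T5,T6}
Step 6: wait(T4) -> count=0 queue=[T8,T4] holders={T5,T6}
Step 7: signal(T6) -> count=0 queue=[T4] holders={T5,T8}
Step 8: wait(T1) -> count=0 queue=[T4,T1] holders={T5,T8}
Step 9: wait(T7) -> count=0 queue=[T4,T1,T7] holders={T5,T8}
Step 10: wait(T3) -> count=0 queue=[T4,T1,T7,T3] holders={T5,T8}
Step 11: signal(T5) -> count=0 queue=[T1,T7,T3] holders={T4,T8}
Step 12: signal(T4) -> count=0 queue=[T7,T3] holders={T1,T8}
Step 13: wait(T6) -> count=0 queue=[T7,T3,T6] holders={T1,T8}
Step 14: signal(T8) -> count=0 queue=[T3,T6] holders={T1,T7}
Step 15: wait(T8) -> count=0 queue=[T3,T6,T8] holders={T1,T7}
Step 16: signal(T1) -> count=0 queue=[T6,T8] holders={T3,T7}
Step 17: signal(T3) -> count=0 queue=[T8] holders={T6,T7}
Step 18: signal(T6) -> count=0 queue=[] holders={T7,T8}
Final holders: T7,T8

Answer: T7,T8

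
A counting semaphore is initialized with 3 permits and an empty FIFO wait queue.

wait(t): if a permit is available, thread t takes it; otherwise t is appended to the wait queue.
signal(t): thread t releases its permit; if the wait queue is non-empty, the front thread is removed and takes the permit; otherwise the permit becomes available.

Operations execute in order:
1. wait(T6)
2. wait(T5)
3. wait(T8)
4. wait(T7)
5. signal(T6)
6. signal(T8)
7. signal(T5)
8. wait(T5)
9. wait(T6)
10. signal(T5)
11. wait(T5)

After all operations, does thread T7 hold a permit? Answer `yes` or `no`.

Answer: yes

Derivation:
Step 1: wait(T6) -> count=2 queue=[] holders={T6}
Step 2: wait(T5) -> count=1 queue=[] holders={T5,T6}
Step 3: wait(T8) -> count=0 queue=[] holders={T5,T6,T8}
Step 4: wait(T7) -> count=0 queue=[T7] holders={T5,T6,T8}
Step 5: signal(T6) -> count=0 queue=[] holders={T5,T7,T8}
Step 6: signal(T8) -> count=1 queue=[] holders={T5,T7}
Step 7: signal(T5) -> count=2 queue=[] holders={T7}
Step 8: wait(T5) -> count=1 queue=[] holders={T5,T7}
Step 9: wait(T6) -> count=0 queue=[] holders={T5,T6,T7}
Step 10: signal(T5) -> count=1 queue=[] holders={T6,T7}
Step 11: wait(T5) -> count=0 queue=[] holders={T5,T6,T7}
Final holders: {T5,T6,T7} -> T7 in holders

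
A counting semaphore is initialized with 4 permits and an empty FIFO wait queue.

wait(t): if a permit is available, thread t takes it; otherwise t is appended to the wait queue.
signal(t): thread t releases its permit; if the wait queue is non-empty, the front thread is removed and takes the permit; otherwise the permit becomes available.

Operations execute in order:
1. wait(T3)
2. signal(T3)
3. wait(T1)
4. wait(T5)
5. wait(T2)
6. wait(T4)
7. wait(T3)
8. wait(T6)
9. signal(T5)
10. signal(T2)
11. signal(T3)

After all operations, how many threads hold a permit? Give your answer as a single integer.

Step 1: wait(T3) -> count=3 queue=[] holders={T3}
Step 2: signal(T3) -> count=4 queue=[] holders={none}
Step 3: wait(T1) -> count=3 queue=[] holders={T1}
Step 4: wait(T5) -> count=2 queue=[] holders={T1,T5}
Step 5: wait(T2) -> count=1 queue=[] holders={T1,T2,T5}
Step 6: wait(T4) -> count=0 queue=[] holders={T1,T2,T4,T5}
Step 7: wait(T3) -> count=0 queue=[T3] holders={T1,T2,T4,T5}
Step 8: wait(T6) -> count=0 queue=[T3,T6] holders={T1,T2,T4,T5}
Step 9: signal(T5) -> count=0 queue=[T6] holders={T1,T2,T3,T4}
Step 10: signal(T2) -> count=0 queue=[] holders={T1,T3,T4,T6}
Step 11: signal(T3) -> count=1 queue=[] holders={T1,T4,T6}
Final holders: {T1,T4,T6} -> 3 thread(s)

Answer: 3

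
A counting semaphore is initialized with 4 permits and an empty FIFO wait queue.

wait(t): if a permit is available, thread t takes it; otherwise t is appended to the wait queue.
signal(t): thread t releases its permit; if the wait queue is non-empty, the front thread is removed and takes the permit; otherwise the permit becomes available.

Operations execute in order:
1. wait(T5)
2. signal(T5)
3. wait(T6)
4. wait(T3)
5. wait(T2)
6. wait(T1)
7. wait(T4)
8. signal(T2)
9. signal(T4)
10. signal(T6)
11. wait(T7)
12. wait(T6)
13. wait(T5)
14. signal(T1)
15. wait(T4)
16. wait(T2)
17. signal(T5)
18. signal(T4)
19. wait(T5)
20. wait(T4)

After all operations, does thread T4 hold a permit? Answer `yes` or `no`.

Answer: no

Derivation:
Step 1: wait(T5) -> count=3 queue=[] holders={T5}
Step 2: signal(T5) -> count=4 queue=[] holders={none}
Step 3: wait(T6) -> count=3 queue=[] holders={T6}
Step 4: wait(T3) -> count=2 queue=[] holders={T3,T6}
Step 5: wait(T2) -> count=1 queue=[] holders={T2,T3,T6}
Step 6: wait(T1) -> count=0 queue=[] holders={T1,T2,T3,T6}
Step 7: wait(T4) -> count=0 queue=[T4] holders={T1,T2,T3,T6}
Step 8: signal(T2) -> count=0 queue=[] holders={T1,T3,T4,T6}
Step 9: signal(T4) -> count=1 queue=[] holders={T1,T3,T6}
Step 10: signal(T6) -> count=2 queue=[] holders={T1,T3}
Step 11: wait(T7) -> count=1 queue=[] holders={T1,T3,T7}
Step 12: wait(T6) -> count=0 queue=[] holders={T1,T3,T6,T7}
Step 13: wait(T5) -> count=0 queue=[T5] holders={T1,T3,T6,T7}
Step 14: signal(T1) -> count=0 queue=[] holders={T3,T5,T6,T7}
Step 15: wait(T4) -> count=0 queue=[T4] holders={T3,T5,T6,T7}
Step 16: wait(T2) -> count=0 queue=[T4,T2] holders={T3,T5,T6,T7}
Step 17: signal(T5) -> count=0 queue=[T2] holders={T3,T4,T6,T7}
Step 18: signal(T4) -> count=0 queue=[] holders={T2,T3,T6,T7}
Step 19: wait(T5) -> count=0 queue=[T5] holders={T2,T3,T6,T7}
Step 20: wait(T4) -> count=0 queue=[T5,T4] holders={T2,T3,T6,T7}
Final holders: {T2,T3,T6,T7} -> T4 not in holders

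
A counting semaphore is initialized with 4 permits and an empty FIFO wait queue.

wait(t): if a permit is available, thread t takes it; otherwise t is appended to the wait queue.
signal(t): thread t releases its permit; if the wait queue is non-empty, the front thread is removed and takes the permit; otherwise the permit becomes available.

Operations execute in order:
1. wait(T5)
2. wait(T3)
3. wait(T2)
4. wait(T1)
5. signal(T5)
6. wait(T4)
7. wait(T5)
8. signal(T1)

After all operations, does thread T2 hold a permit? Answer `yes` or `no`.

Answer: yes

Derivation:
Step 1: wait(T5) -> count=3 queue=[] holders={T5}
Step 2: wait(T3) -> count=2 queue=[] holders={T3,T5}
Step 3: wait(T2) -> count=1 queue=[] holders={T2,T3,T5}
Step 4: wait(T1) -> count=0 queue=[] holders={T1,T2,T3,T5}
Step 5: signal(T5) -> count=1 queue=[] holders={T1,T2,T3}
Step 6: wait(T4) -> count=0 queue=[] holders={T1,T2,T3,T4}
Step 7: wait(T5) -> count=0 queue=[T5] holders={T1,T2,T3,T4}
Step 8: signal(T1) -> count=0 queue=[] holders={T2,T3,T4,T5}
Final holders: {T2,T3,T4,T5} -> T2 in holders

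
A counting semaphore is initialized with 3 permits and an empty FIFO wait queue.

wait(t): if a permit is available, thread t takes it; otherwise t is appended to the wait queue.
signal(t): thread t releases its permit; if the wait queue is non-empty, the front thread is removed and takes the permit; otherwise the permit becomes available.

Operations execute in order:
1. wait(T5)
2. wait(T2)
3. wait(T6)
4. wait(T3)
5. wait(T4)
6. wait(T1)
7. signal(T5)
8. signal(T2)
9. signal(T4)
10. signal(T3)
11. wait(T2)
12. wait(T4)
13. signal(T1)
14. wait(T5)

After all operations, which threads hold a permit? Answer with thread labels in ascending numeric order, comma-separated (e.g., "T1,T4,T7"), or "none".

Answer: T2,T4,T6

Derivation:
Step 1: wait(T5) -> count=2 queue=[] holders={T5}
Step 2: wait(T2) -> count=1 queue=[] holders={T2,T5}
Step 3: wait(T6) -> count=0 queue=[] holders={T2,T5,T6}
Step 4: wait(T3) -> count=0 queue=[T3] holders={T2,T5,T6}
Step 5: wait(T4) -> count=0 queue=[T3,T4] holders={T2,T5,T6}
Step 6: wait(T1) -> count=0 queue=[T3,T4,T1] holders={T2,T5,T6}
Step 7: signal(T5) -> count=0 queue=[T4,T1] holders={T2,T3,T6}
Step 8: signal(T2) -> count=0 queue=[T1] holders={T3,T4,T6}
Step 9: signal(T4) -> count=0 queue=[] holders={T1,T3,T6}
Step 10: signal(T3) -> count=1 queue=[] holders={T1,T6}
Step 11: wait(T2) -> count=0 queue=[] holders={T1,T2,T6}
Step 12: wait(T4) -> count=0 queue=[T4] holders={T1,T2,T6}
Step 13: signal(T1) -> count=0 queue=[] holders={T2,T4,T6}
Step 14: wait(T5) -> count=0 queue=[T5] holders={T2,T4,T6}
Final holders: T2,T4,T6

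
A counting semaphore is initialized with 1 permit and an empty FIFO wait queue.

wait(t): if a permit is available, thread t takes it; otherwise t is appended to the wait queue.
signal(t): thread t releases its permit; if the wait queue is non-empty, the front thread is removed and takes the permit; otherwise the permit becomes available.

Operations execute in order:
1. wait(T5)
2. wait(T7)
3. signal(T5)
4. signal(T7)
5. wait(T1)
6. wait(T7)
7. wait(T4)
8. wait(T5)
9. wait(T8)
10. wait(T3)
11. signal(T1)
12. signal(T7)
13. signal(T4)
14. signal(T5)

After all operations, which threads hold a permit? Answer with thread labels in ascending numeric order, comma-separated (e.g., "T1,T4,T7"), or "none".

Answer: T8

Derivation:
Step 1: wait(T5) -> count=0 queue=[] holders={T5}
Step 2: wait(T7) -> count=0 queue=[T7] holders={T5}
Step 3: signal(T5) -> count=0 queue=[] holders={T7}
Step 4: signal(T7) -> count=1 queue=[] holders={none}
Step 5: wait(T1) -> count=0 queue=[] holders={T1}
Step 6: wait(T7) -> count=0 queue=[T7] holders={T1}
Step 7: wait(T4) -> count=0 queue=[T7,T4] holders={T1}
Step 8: wait(T5) -> count=0 queue=[T7,T4,T5] holders={T1}
Step 9: wait(T8) -> count=0 queue=[T7,T4,T5,T8] holders={T1}
Step 10: wait(T3) -> count=0 queue=[T7,T4,T5,T8,T3] holders={T1}
Step 11: signal(T1) -> count=0 queue=[T4,T5,T8,T3] holders={T7}
Step 12: signal(T7) -> count=0 queue=[T5,T8,T3] holders={T4}
Step 13: signal(T4) -> count=0 queue=[T8,T3] holders={T5}
Step 14: signal(T5) -> count=0 queue=[T3] holders={T8}
Final holders: T8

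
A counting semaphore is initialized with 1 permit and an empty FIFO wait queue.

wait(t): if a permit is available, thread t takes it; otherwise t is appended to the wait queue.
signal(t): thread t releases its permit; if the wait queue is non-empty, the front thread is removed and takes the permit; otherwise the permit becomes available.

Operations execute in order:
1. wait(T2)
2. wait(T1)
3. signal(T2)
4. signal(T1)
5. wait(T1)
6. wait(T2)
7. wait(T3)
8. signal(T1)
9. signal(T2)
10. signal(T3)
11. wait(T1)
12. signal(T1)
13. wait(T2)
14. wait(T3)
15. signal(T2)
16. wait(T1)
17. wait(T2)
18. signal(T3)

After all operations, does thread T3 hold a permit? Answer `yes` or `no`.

Answer: no

Derivation:
Step 1: wait(T2) -> count=0 queue=[] holders={T2}
Step 2: wait(T1) -> count=0 queue=[T1] holders={T2}
Step 3: signal(T2) -> count=0 queue=[] holders={T1}
Step 4: signal(T1) -> count=1 queue=[] holders={none}
Step 5: wait(T1) -> count=0 queue=[] holders={T1}
Step 6: wait(T2) -> count=0 queue=[T2] holders={T1}
Step 7: wait(T3) -> count=0 queue=[T2,T3] holders={T1}
Step 8: signal(T1) -> count=0 queue=[T3] holders={T2}
Step 9: signal(T2) -> count=0 queue=[] holders={T3}
Step 10: signal(T3) -> count=1 queue=[] holders={none}
Step 11: wait(T1) -> count=0 queue=[] holders={T1}
Step 12: signal(T1) -> count=1 queue=[] holders={none}
Step 13: wait(T2) -> count=0 queue=[] holders={T2}
Step 14: wait(T3) -> count=0 queue=[T3] holders={T2}
Step 15: signal(T2) -> count=0 queue=[] holders={T3}
Step 16: wait(T1) -> count=0 queue=[T1] holders={T3}
Step 17: wait(T2) -> count=0 queue=[T1,T2] holders={T3}
Step 18: signal(T3) -> count=0 queue=[T2] holders={T1}
Final holders: {T1} -> T3 not in holders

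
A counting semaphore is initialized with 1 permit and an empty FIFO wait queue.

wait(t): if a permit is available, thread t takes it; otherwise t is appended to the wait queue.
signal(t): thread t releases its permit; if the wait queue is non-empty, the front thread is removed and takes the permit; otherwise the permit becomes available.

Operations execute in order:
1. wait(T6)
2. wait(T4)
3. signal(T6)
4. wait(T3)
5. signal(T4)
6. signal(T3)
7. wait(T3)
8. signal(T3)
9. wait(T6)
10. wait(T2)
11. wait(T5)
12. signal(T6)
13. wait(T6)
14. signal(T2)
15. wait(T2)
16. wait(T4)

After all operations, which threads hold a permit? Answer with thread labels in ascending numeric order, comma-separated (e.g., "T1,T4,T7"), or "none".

Answer: T5

Derivation:
Step 1: wait(T6) -> count=0 queue=[] holders={T6}
Step 2: wait(T4) -> count=0 queue=[T4] holders={T6}
Step 3: signal(T6) -> count=0 queue=[] holders={T4}
Step 4: wait(T3) -> count=0 queue=[T3] holders={T4}
Step 5: signal(T4) -> count=0 queue=[] holders={T3}
Step 6: signal(T3) -> count=1 queue=[] holders={none}
Step 7: wait(T3) -> count=0 queue=[] holders={T3}
Step 8: signal(T3) -> count=1 queue=[] holders={none}
Step 9: wait(T6) -> count=0 queue=[] holders={T6}
Step 10: wait(T2) -> count=0 queue=[T2] holders={T6}
Step 11: wait(T5) -> count=0 queue=[T2,T5] holders={T6}
Step 12: signal(T6) -> count=0 queue=[T5] holders={T2}
Step 13: wait(T6) -> count=0 queue=[T5,T6] holders={T2}
Step 14: signal(T2) -> count=0 queue=[T6] holders={T5}
Step 15: wait(T2) -> count=0 queue=[T6,T2] holders={T5}
Step 16: wait(T4) -> count=0 queue=[T6,T2,T4] holders={T5}
Final holders: T5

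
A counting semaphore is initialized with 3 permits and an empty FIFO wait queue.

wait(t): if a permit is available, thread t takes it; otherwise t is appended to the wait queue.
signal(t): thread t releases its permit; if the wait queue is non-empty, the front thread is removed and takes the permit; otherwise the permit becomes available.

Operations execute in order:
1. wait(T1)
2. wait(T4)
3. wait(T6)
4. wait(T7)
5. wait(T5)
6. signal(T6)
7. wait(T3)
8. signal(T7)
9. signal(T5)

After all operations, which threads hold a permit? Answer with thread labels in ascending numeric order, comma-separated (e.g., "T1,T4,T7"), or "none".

Answer: T1,T3,T4

Derivation:
Step 1: wait(T1) -> count=2 queue=[] holders={T1}
Step 2: wait(T4) -> count=1 queue=[] holders={T1,T4}
Step 3: wait(T6) -> count=0 queue=[] holders={T1,T4,T6}
Step 4: wait(T7) -> count=0 queue=[T7] holders={T1,T4,T6}
Step 5: wait(T5) -> count=0 queue=[T7,T5] holders={T1,T4,T6}
Step 6: signal(T6) -> count=0 queue=[T5] holders={T1,T4,T7}
Step 7: wait(T3) -> count=0 queue=[T5,T3] holders={T1,T4,T7}
Step 8: signal(T7) -> count=0 queue=[T3] holders={T1,T4,T5}
Step 9: signal(T5) -> count=0 queue=[] holders={T1,T3,T4}
Final holders: T1,T3,T4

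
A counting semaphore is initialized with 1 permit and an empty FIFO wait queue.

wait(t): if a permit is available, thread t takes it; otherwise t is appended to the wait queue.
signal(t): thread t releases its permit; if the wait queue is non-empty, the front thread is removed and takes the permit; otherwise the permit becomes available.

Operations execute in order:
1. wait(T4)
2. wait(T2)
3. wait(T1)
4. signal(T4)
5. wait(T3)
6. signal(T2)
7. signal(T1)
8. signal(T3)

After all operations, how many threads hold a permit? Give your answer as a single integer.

Step 1: wait(T4) -> count=0 queue=[] holders={T4}
Step 2: wait(T2) -> count=0 queue=[T2] holders={T4}
Step 3: wait(T1) -> count=0 queue=[T2,T1] holders={T4}
Step 4: signal(T4) -> count=0 queue=[T1] holders={T2}
Step 5: wait(T3) -> count=0 queue=[T1,T3] holders={T2}
Step 6: signal(T2) -> count=0 queue=[T3] holders={T1}
Step 7: signal(T1) -> count=0 queue=[] holders={T3}
Step 8: signal(T3) -> count=1 queue=[] holders={none}
Final holders: {none} -> 0 thread(s)

Answer: 0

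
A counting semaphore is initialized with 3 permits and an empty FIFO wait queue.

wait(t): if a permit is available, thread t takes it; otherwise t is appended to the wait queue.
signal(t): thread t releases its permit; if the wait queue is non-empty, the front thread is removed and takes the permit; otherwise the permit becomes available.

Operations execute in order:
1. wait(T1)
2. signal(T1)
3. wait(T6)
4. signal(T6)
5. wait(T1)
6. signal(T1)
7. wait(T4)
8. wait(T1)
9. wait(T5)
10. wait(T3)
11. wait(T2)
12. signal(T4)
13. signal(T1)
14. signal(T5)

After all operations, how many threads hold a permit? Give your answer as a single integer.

Answer: 2

Derivation:
Step 1: wait(T1) -> count=2 queue=[] holders={T1}
Step 2: signal(T1) -> count=3 queue=[] holders={none}
Step 3: wait(T6) -> count=2 queue=[] holders={T6}
Step 4: signal(T6) -> count=3 queue=[] holders={none}
Step 5: wait(T1) -> count=2 queue=[] holders={T1}
Step 6: signal(T1) -> count=3 queue=[] holders={none}
Step 7: wait(T4) -> count=2 queue=[] holders={T4}
Step 8: wait(T1) -> count=1 queue=[] holders={T1,T4}
Step 9: wait(T5) -> count=0 queue=[] holders={T1,T4,T5}
Step 10: wait(T3) -> count=0 queue=[T3] holders={T1,T4,T5}
Step 11: wait(T2) -> count=0 queue=[T3,T2] holders={T1,T4,T5}
Step 12: signal(T4) -> count=0 queue=[T2] holders={T1,T3,T5}
Step 13: signal(T1) -> count=0 queue=[] holders={T2,T3,T5}
Step 14: signal(T5) -> count=1 queue=[] holders={T2,T3}
Final holders: {T2,T3} -> 2 thread(s)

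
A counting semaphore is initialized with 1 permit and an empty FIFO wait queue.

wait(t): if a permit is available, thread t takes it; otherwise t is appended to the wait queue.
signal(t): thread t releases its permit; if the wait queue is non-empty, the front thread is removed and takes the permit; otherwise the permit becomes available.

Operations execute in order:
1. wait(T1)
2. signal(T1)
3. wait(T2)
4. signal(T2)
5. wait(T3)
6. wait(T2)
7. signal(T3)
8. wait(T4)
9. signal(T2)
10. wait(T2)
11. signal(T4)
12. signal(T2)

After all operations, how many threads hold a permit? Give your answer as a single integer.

Step 1: wait(T1) -> count=0 queue=[] holders={T1}
Step 2: signal(T1) -> count=1 queue=[] holders={none}
Step 3: wait(T2) -> count=0 queue=[] holders={T2}
Step 4: signal(T2) -> count=1 queue=[] holders={none}
Step 5: wait(T3) -> count=0 queue=[] holders={T3}
Step 6: wait(T2) -> count=0 queue=[T2] holders={T3}
Step 7: signal(T3) -> count=0 queue=[] holders={T2}
Step 8: wait(T4) -> count=0 queue=[T4] holders={T2}
Step 9: signal(T2) -> count=0 queue=[] holders={T4}
Step 10: wait(T2) -> count=0 queue=[T2] holders={T4}
Step 11: signal(T4) -> count=0 queue=[] holders={T2}
Step 12: signal(T2) -> count=1 queue=[] holders={none}
Final holders: {none} -> 0 thread(s)

Answer: 0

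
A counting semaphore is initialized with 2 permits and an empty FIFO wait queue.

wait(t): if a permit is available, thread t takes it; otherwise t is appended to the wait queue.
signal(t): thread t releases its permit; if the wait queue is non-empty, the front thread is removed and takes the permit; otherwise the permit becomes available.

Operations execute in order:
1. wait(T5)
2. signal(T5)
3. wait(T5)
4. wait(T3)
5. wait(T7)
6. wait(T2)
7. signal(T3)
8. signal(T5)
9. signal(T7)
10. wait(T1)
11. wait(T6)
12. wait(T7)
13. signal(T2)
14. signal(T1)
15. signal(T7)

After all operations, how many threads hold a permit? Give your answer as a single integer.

Answer: 1

Derivation:
Step 1: wait(T5) -> count=1 queue=[] holders={T5}
Step 2: signal(T5) -> count=2 queue=[] holders={none}
Step 3: wait(T5) -> count=1 queue=[] holders={T5}
Step 4: wait(T3) -> count=0 queue=[] holders={T3,T5}
Step 5: wait(T7) -> count=0 queue=[T7] holders={T3,T5}
Step 6: wait(T2) -> count=0 queue=[T7,T2] holders={T3,T5}
Step 7: signal(T3) -> count=0 queue=[T2] holders={T5,T7}
Step 8: signal(T5) -> count=0 queue=[] holders={T2,T7}
Step 9: signal(T7) -> count=1 queue=[] holders={T2}
Step 10: wait(T1) -> count=0 queue=[] holders={T1,T2}
Step 11: wait(T6) -> count=0 queue=[T6] holders={T1,T2}
Step 12: wait(T7) -> count=0 queue=[T6,T7] holders={T1,T2}
Step 13: signal(T2) -> count=0 queue=[T7] holders={T1,T6}
Step 14: signal(T1) -> count=0 queue=[] holders={T6,T7}
Step 15: signal(T7) -> count=1 queue=[] holders={T6}
Final holders: {T6} -> 1 thread(s)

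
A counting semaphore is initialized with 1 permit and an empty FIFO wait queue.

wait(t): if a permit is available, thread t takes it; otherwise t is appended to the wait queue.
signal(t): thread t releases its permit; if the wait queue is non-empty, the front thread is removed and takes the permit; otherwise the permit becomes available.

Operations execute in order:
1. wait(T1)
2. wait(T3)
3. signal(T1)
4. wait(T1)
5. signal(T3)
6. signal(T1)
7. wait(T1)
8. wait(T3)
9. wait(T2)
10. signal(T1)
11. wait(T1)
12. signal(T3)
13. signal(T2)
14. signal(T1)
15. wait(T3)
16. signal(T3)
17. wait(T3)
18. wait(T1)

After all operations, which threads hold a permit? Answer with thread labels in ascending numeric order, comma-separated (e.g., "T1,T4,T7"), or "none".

Step 1: wait(T1) -> count=0 queue=[] holders={T1}
Step 2: wait(T3) -> count=0 queue=[T3] holders={T1}
Step 3: signal(T1) -> count=0 queue=[] holders={T3}
Step 4: wait(T1) -> count=0 queue=[T1] holders={T3}
Step 5: signal(T3) -> count=0 queue=[] holders={T1}
Step 6: signal(T1) -> count=1 queue=[] holders={none}
Step 7: wait(T1) -> count=0 queue=[] holders={T1}
Step 8: wait(T3) -> count=0 queue=[T3] holders={T1}
Step 9: wait(T2) -> count=0 queue=[T3,T2] holders={T1}
Step 10: signal(T1) -> count=0 queue=[T2] holders={T3}
Step 11: wait(T1) -> count=0 queue=[T2,T1] holders={T3}
Step 12: signal(T3) -> count=0 queue=[T1] holders={T2}
Step 13: signal(T2) -> count=0 queue=[] holders={T1}
Step 14: signal(T1) -> count=1 queue=[] holders={none}
Step 15: wait(T3) -> count=0 queue=[] holders={T3}
Step 16: signal(T3) -> count=1 queue=[] holders={none}
Step 17: wait(T3) -> count=0 queue=[] holders={T3}
Step 18: wait(T1) -> count=0 queue=[T1] holders={T3}
Final holders: T3

Answer: T3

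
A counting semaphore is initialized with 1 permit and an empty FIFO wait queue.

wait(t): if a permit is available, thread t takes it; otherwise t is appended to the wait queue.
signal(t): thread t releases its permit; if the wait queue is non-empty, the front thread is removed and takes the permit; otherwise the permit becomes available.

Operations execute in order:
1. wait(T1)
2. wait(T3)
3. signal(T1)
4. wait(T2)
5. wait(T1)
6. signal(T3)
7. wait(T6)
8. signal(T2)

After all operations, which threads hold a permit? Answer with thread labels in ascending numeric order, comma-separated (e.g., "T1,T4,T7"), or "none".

Answer: T1

Derivation:
Step 1: wait(T1) -> count=0 queue=[] holders={T1}
Step 2: wait(T3) -> count=0 queue=[T3] holders={T1}
Step 3: signal(T1) -> count=0 queue=[] holders={T3}
Step 4: wait(T2) -> count=0 queue=[T2] holders={T3}
Step 5: wait(T1) -> count=0 queue=[T2,T1] holders={T3}
Step 6: signal(T3) -> count=0 queue=[T1] holders={T2}
Step 7: wait(T6) -> count=0 queue=[T1,T6] holders={T2}
Step 8: signal(T2) -> count=0 queue=[T6] holders={T1}
Final holders: T1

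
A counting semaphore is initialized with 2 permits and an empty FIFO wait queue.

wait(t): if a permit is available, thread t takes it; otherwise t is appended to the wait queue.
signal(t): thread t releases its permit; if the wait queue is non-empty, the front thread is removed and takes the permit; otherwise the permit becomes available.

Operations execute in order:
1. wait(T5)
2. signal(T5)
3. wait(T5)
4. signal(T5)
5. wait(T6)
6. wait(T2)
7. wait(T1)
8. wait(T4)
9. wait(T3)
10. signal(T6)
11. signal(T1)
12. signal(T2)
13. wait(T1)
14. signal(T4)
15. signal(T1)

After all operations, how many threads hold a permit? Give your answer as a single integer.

Step 1: wait(T5) -> count=1 queue=[] holders={T5}
Step 2: signal(T5) -> count=2 queue=[] holders={none}
Step 3: wait(T5) -> count=1 queue=[] holders={T5}
Step 4: signal(T5) -> count=2 queue=[] holders={none}
Step 5: wait(T6) -> count=1 queue=[] holders={T6}
Step 6: wait(T2) -> count=0 queue=[] holders={T2,T6}
Step 7: wait(T1) -> count=0 queue=[T1] holders={T2,T6}
Step 8: wait(T4) -> count=0 queue=[T1,T4] holders={T2,T6}
Step 9: wait(T3) -> count=0 queue=[T1,T4,T3] holders={T2,T6}
Step 10: signal(T6) -> count=0 queue=[T4,T3] holders={T1,T2}
Step 11: signal(T1) -> count=0 queue=[T3] holders={T2,T4}
Step 12: signal(T2) -> count=0 queue=[] holders={T3,T4}
Step 13: wait(T1) -> count=0 queue=[T1] holders={T3,T4}
Step 14: signal(T4) -> count=0 queue=[] holders={T1,T3}
Step 15: signal(T1) -> count=1 queue=[] holders={T3}
Final holders: {T3} -> 1 thread(s)

Answer: 1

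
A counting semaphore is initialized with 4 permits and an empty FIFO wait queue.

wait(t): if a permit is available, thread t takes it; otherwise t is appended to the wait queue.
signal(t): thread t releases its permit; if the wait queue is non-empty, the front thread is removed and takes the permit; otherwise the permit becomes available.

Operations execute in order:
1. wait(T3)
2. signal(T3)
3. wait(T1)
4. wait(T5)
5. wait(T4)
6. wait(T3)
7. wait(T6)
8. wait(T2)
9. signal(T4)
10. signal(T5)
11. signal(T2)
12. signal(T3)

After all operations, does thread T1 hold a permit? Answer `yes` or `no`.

Step 1: wait(T3) -> count=3 queue=[] holders={T3}
Step 2: signal(T3) -> count=4 queue=[] holders={none}
Step 3: wait(T1) -> count=3 queue=[] holders={T1}
Step 4: wait(T5) -> count=2 queue=[] holders={T1,T5}
Step 5: wait(T4) -> count=1 queue=[] holders={T1,T4,T5}
Step 6: wait(T3) -> count=0 queue=[] holders={T1,T3,T4,T5}
Step 7: wait(T6) -> count=0 queue=[T6] holders={T1,T3,T4,T5}
Step 8: wait(T2) -> count=0 queue=[T6,T2] holders={T1,T3,T4,T5}
Step 9: signal(T4) -> count=0 queue=[T2] holders={T1,T3,T5,T6}
Step 10: signal(T5) -> count=0 queue=[] holders={T1,T2,T3,T6}
Step 11: signal(T2) -> count=1 queue=[] holders={T1,T3,T6}
Step 12: signal(T3) -> count=2 queue=[] holders={T1,T6}
Final holders: {T1,T6} -> T1 in holders

Answer: yes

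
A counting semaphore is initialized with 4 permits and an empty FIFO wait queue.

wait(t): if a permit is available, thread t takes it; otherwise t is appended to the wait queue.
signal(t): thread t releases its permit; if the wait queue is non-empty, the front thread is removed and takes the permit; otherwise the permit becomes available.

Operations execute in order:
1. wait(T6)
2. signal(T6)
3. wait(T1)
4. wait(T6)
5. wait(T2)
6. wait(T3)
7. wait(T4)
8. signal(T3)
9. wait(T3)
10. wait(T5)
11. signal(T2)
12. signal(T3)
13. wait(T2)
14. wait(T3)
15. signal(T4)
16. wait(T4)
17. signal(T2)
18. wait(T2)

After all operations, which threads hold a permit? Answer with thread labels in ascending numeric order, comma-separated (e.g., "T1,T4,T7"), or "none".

Answer: T1,T3,T5,T6

Derivation:
Step 1: wait(T6) -> count=3 queue=[] holders={T6}
Step 2: signal(T6) -> count=4 queue=[] holders={none}
Step 3: wait(T1) -> count=3 queue=[] holders={T1}
Step 4: wait(T6) -> count=2 queue=[] holders={T1,T6}
Step 5: wait(T2) -> count=1 queue=[] holders={T1,T2,T6}
Step 6: wait(T3) -> count=0 queue=[] holders={T1,T2,T3,T6}
Step 7: wait(T4) -> count=0 queue=[T4] holders={T1,T2,T3,T6}
Step 8: signal(T3) -> count=0 queue=[] holders={T1,T2,T4,T6}
Step 9: wait(T3) -> count=0 queue=[T3] holders={T1,T2,T4,T6}
Step 10: wait(T5) -> count=0 queue=[T3,T5] holders={T1,T2,T4,T6}
Step 11: signal(T2) -> count=0 queue=[T5] holders={T1,T3,T4,T6}
Step 12: signal(T3) -> count=0 queue=[] holders={T1,T4,T5,T6}
Step 13: wait(T2) -> count=0 queue=[T2] holders={T1,T4,T5,T6}
Step 14: wait(T3) -> count=0 queue=[T2,T3] holders={T1,T4,T5,T6}
Step 15: signal(T4) -> count=0 queue=[T3] holders={T1,T2,T5,T6}
Step 16: wait(T4) -> count=0 queue=[T3,T4] holders={T1,T2,T5,T6}
Step 17: signal(T2) -> count=0 queue=[T4] holders={T1,T3,T5,T6}
Step 18: wait(T2) -> count=0 queue=[T4,T2] holders={T1,T3,T5,T6}
Final holders: T1,T3,T5,T6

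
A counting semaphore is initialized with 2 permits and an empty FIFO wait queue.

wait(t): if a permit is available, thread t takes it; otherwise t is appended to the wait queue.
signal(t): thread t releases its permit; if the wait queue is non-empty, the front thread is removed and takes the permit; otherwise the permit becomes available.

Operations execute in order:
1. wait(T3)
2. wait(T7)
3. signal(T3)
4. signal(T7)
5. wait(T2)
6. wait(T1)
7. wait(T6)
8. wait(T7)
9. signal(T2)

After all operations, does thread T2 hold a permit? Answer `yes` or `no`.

Step 1: wait(T3) -> count=1 queue=[] holders={T3}
Step 2: wait(T7) -> count=0 queue=[] holders={T3,T7}
Step 3: signal(T3) -> count=1 queue=[] holders={T7}
Step 4: signal(T7) -> count=2 queue=[] holders={none}
Step 5: wait(T2) -> count=1 queue=[] holders={T2}
Step 6: wait(T1) -> count=0 queue=[] holders={T1,T2}
Step 7: wait(T6) -> count=0 queue=[T6] holders={T1,T2}
Step 8: wait(T7) -> count=0 queue=[T6,T7] holders={T1,T2}
Step 9: signal(T2) -> count=0 queue=[T7] holders={T1,T6}
Final holders: {T1,T6} -> T2 not in holders

Answer: no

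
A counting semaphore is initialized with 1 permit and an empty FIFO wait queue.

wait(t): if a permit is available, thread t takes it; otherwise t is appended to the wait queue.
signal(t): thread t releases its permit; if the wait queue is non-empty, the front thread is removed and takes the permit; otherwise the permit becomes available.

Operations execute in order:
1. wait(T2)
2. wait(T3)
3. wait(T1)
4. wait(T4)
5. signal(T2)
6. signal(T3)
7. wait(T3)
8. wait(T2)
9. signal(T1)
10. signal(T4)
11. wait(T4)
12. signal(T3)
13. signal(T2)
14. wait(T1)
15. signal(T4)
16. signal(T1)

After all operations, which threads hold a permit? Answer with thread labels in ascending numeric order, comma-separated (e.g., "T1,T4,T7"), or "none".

Step 1: wait(T2) -> count=0 queue=[] holders={T2}
Step 2: wait(T3) -> count=0 queue=[T3] holders={T2}
Step 3: wait(T1) -> count=0 queue=[T3,T1] holders={T2}
Step 4: wait(T4) -> count=0 queue=[T3,T1,T4] holders={T2}
Step 5: signal(T2) -> count=0 queue=[T1,T4] holders={T3}
Step 6: signal(T3) -> count=0 queue=[T4] holders={T1}
Step 7: wait(T3) -> count=0 queue=[T4,T3] holders={T1}
Step 8: wait(T2) -> count=0 queue=[T4,T3,T2] holders={T1}
Step 9: signal(T1) -> count=0 queue=[T3,T2] holders={T4}
Step 10: signal(T4) -> count=0 queue=[T2] holders={T3}
Step 11: wait(T4) -> count=0 queue=[T2,T4] holders={T3}
Step 12: signal(T3) -> count=0 queue=[T4] holders={T2}
Step 13: signal(T2) -> count=0 queue=[] holders={T4}
Step 14: wait(T1) -> count=0 queue=[T1] holders={T4}
Step 15: signal(T4) -> count=0 queue=[] holders={T1}
Step 16: signal(T1) -> count=1 queue=[] holders={none}
Final holders: none

Answer: none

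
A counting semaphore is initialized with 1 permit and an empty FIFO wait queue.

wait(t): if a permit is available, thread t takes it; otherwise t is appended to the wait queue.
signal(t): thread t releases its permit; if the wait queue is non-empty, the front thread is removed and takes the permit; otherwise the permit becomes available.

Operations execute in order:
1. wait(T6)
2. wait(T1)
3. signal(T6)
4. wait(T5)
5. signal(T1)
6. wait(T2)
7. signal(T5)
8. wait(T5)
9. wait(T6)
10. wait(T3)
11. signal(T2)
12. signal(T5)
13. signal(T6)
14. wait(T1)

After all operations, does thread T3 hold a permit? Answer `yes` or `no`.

Answer: yes

Derivation:
Step 1: wait(T6) -> count=0 queue=[] holders={T6}
Step 2: wait(T1) -> count=0 queue=[T1] holders={T6}
Step 3: signal(T6) -> count=0 queue=[] holders={T1}
Step 4: wait(T5) -> count=0 queue=[T5] holders={T1}
Step 5: signal(T1) -> count=0 queue=[] holders={T5}
Step 6: wait(T2) -> count=0 queue=[T2] holders={T5}
Step 7: signal(T5) -> count=0 queue=[] holders={T2}
Step 8: wait(T5) -> count=0 queue=[T5] holders={T2}
Step 9: wait(T6) -> count=0 queue=[T5,T6] holders={T2}
Step 10: wait(T3) -> count=0 queue=[T5,T6,T3] holders={T2}
Step 11: signal(T2) -> count=0 queue=[T6,T3] holders={T5}
Step 12: signal(T5) -> count=0 queue=[T3] holders={T6}
Step 13: signal(T6) -> count=0 queue=[] holders={T3}
Step 14: wait(T1) -> count=0 queue=[T1] holders={T3}
Final holders: {T3} -> T3 in holders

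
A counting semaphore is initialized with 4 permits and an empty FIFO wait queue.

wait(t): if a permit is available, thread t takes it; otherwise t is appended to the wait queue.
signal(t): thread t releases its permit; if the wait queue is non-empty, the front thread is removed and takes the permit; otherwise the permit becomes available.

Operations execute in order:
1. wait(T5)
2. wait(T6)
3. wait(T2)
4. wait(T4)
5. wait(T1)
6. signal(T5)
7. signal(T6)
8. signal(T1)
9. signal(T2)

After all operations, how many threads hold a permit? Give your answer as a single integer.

Answer: 1

Derivation:
Step 1: wait(T5) -> count=3 queue=[] holders={T5}
Step 2: wait(T6) -> count=2 queue=[] holders={T5,T6}
Step 3: wait(T2) -> count=1 queue=[] holders={T2,T5,T6}
Step 4: wait(T4) -> count=0 queue=[] holders={T2,T4,T5,T6}
Step 5: wait(T1) -> count=0 queue=[T1] holders={T2,T4,T5,T6}
Step 6: signal(T5) -> count=0 queue=[] holders={T1,T2,T4,T6}
Step 7: signal(T6) -> count=1 queue=[] holders={T1,T2,T4}
Step 8: signal(T1) -> count=2 queue=[] holders={T2,T4}
Step 9: signal(T2) -> count=3 queue=[] holders={T4}
Final holders: {T4} -> 1 thread(s)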